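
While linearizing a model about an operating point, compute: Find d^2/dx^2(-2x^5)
Apply power rule 2 times:
d^1: -10x^4
d^2: -40x^3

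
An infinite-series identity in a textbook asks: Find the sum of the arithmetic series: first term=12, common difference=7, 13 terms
Last term: a_n=12 + (13 - 1)·7=96
Sum=n(a_1 + a_n)/2=13(12 + 96)/2=702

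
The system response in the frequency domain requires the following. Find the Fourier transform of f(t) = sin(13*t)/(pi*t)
sin(W * t)/(pi * t) = (W/pi) * sinc(W * t/pi) is the impulse response of the ideal low-pass filter with cutoff W (here W = 13).
Its Fourier transform is a rectangular function:
F(omega) = 1 for |omega| < 13, 0 otherwise

Answer: rect(omega/26) [i.e., 1 for |omega| < 13, 0 otherwise]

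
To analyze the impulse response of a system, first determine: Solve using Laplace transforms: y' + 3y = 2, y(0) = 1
Take L of both sides: sY(s) - 1 + 3Y(s)=2/s
Y(s)(s + 3)=2/s + 1
Y(s)=2/(s(s + 3)) + 1/(s + 3)
Partial fractions: 2/(s(s + 3))=(2/3)/s - (2/3)/(s + 3)
So Y(s)=(2/3)/s + (1/3)/(s + 3)
Inverse transform (L^(-1){1/s}=1, L^(-1){1/(s + 3)}=e^(-3t)):

Answer: y(t)=2/3 + (1/3)·e^(-3t)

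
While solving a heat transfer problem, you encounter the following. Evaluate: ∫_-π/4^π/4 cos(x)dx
Antiderivative: sin(x)
Evaluate at bounds: [sin(1·π/4)/1] - [sin(1·-π/4)/1]
=((√2/2) - (-√2/2))/1=√2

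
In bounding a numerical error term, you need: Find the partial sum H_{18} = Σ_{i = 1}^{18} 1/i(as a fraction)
H_18 = 1+1/2+1/3+...+1/18
= 14274301/4084080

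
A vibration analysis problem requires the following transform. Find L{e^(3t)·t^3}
First shifting: L{e^(at)f(t)} = F(s-a)
L{t^3} = 6/s^4
Shift s → s-3: 6/(s-3)^4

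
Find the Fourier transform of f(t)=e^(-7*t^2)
The Fourier transform of a Gaussian e^(-a*t^2) is sqrt(pi/a)*e^(-omega^2/(4a)).
With a = 7: F(omega) = sqrt(pi/7)*e^(-omega^2/28)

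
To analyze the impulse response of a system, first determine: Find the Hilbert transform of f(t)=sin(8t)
The Hilbert transform shifts each frequency component by -pi/2.
H{sin(wt)}=-cos(wt)
With w=8: H{sin(8t)}=-cos(8t)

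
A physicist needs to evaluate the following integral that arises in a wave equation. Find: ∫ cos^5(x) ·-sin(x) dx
Let u = cos(x), du = -sin(x) dx
∫ u^5 du = u^6/6 + C

Answer: cos^6(x)/6 + C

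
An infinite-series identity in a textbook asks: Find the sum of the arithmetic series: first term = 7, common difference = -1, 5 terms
Last term: a_n = 7+(5-1)·-1 = 3
Sum = n(a_1+a_n)/2 = 5(7+3)/2 = 25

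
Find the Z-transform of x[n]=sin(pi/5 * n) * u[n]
Z{sin(w0 * n) * u[n]}=z * sin(w0)/(z^2 - 2z * cos(w0) + 1)
With w0=pi/5: X(z)=z * sin(pi/5)/(z^2 - 2z * cos(pi/5) + 1)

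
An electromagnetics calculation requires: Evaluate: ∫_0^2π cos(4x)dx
Antiderivative: sin(4x)/4
Evaluate at bounds: [sin(4·2π)/4] - [sin(4·0)/4]
=((0) - (0))/4=0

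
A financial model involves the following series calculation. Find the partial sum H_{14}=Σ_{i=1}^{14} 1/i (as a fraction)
H_14=1+1/2+1/3+...+1/14
=1171733/360360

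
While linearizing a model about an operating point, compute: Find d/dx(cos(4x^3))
Chain rule: d/dx[cos(u)]=-sin(u)·u' where u=4x^3
u'=12x^2

Answer: -12x^2·sin(4x^3)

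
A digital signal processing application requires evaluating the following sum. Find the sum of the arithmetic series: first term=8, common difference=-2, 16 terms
Last term: a_n = 8+(16-1)·-2 = -22
Sum = n(a_1+a_n)/2 = 16(8+(-22))/2 = -112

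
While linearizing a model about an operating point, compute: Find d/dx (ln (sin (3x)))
Chain rule: d/dx[ln(u)] = u'/u where u = sin(3x)
u' = 3cos(3x)

Answer: (3cos(3x))/(sin(3x))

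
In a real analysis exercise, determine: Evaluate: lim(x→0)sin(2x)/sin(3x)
sin(u) ≈ u for small u:
sin(2x)/sin(3x) ≈ 2x/(3x)=2/3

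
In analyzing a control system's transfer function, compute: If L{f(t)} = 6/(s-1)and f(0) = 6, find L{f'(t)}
L{f'(t)}=s·F(s) - f(0)=6s/(s-1)-6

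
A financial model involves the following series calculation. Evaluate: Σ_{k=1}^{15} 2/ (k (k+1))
Partial fractions: 2/(k(k + 1))=2/k - 2/(k + 1)
Telescoping sum: 2(1 - 1/16)=2·15/16

Answer: 15/8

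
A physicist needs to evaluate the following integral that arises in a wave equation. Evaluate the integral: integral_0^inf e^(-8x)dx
integral_0^inf e^(-8x) dx=[-1/8 * e^(-8x)]_0^inf
=0 - (-1/8)=1/8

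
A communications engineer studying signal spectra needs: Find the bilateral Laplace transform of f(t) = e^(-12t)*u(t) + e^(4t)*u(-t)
For e^(-12t) * u(t): L=1/(s+12), Re(s) > -12
For e^(4t) * u(-t): L=-1/(s-4), Re(s) < 4
Combined: F(s)=1/(s+12)-1/(s-4), -12 < Re(s) < 4

Answer: 1/(s+12)-1/(s-4), ROC: -12 < Re(s) < 4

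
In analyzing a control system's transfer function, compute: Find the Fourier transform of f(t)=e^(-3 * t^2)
The Fourier transform of a Gaussian e^(-a * t^2) is sqrt(pi/a) * e^(-omega^2/(4a)).
With a = 3: F(omega) = sqrt(pi/3) * e^(-omega^2/12)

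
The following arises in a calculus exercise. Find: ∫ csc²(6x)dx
Since d/dx[-cot(6x)]=6csc²(6x), integral=-cot(6x)/6+C

Answer: (-1/6)cot(6x)+C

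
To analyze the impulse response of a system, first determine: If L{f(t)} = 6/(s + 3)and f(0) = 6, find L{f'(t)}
L{f'(t)} = s·F(s) - f(0) = 6s/(s+3)-6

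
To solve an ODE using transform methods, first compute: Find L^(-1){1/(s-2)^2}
L^(-1){1/(s-a)^n}=t^(n-1)·e^(at)/(n-1)!
Here a=2, n=2: t^1·e^(2t)/1

Answer: t·e^(2t)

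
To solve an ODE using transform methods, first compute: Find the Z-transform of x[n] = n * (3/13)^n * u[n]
Using the property Z{n * a^n * u[n]}=az/(z-a)^2
With a=3/13: X(z)=(3/13)z/(z - 3/13)^2, |z| > 3/13

Answer: (3/13)z/(z - 3/13)^2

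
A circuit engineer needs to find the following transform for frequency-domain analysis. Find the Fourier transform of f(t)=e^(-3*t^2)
The Fourier transform of a Gaussian e^(-a * t^2) is sqrt(pi/a) * e^(-omega^2/(4a)).
With a=3: F(omega)=sqrt(pi/3) * e^(-omega^2/12)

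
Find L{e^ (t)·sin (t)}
First shifting: L{e^(at)f(t)} = F(s-a)
L{sin(t)} = 1/(s² + 1)
Shift: 1/((s-1)² + 1)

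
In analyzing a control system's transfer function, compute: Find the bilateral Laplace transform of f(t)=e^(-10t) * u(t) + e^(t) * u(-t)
For e^(-10t)*u(t): L=1/(s+10), Re(s) > -10
For e^(t)*u(-t): L=-1/(s-1), Re(s) < 1
Combined: F(s)=1/(s+10)-1/(s-1), -10 < Re(s) < 1

Answer: 1/(s+10)-1/(s-1), ROC: -10 < Re(s) < 1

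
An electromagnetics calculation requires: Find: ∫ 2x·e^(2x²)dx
Let u = 2x², du = 4x dx
∫ (1/2)e^u du = e^u/2+C

Answer: e^(2x²)/2+C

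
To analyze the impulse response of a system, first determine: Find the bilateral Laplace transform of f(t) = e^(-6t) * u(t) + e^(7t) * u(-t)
For e^(-6t)*u(t): L = 1/(s + 6), Re(s) > -6
For e^(7t)*u(-t): L = -1/(s-7), Re(s) < 7
Combined: F(s) = 1/(s + 6) - 1/(s-7), -6 < Re(s) < 7

Answer: 1/(s + 6) - 1/(s-7), ROC: -6 < Re(s) < 7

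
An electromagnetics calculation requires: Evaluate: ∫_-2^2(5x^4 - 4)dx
Step 1: Find antiderivative F(x)=x^5-4x
Step 2: F(2) - F(-2)=24 - (-24)=48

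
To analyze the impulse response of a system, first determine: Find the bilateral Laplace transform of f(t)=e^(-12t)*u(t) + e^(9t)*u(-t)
For e^(-12t)*u(t): L=1/(s+12), Re(s) > -12
For e^(9t)*u(-t): L=-1/(s-9), Re(s) < 9
Combined: F(s)=1/(s+12)-1/(s-9), -12 < Re(s) < 9

Answer: 1/(s+12)-1/(s-9), ROC: -12 < Re(s) < 9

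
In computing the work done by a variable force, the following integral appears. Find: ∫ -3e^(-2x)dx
Since d/dx[e^(-2x)] = -2e^(-2x), we get 3/2 e^(-2x) + C

Answer: (3/2)e^(-2x) + C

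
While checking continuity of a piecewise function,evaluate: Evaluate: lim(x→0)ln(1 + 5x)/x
L'Hôpital (0/0): lim 5/(1 + 5x) / 1 = 5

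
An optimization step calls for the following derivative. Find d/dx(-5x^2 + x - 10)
Power rule: d/dx(ax^n)=n·a·x^(n-1)
Term by term: -10·x+1

Answer: -10x+1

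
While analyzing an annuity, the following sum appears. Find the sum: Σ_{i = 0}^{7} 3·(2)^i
Geometric series: S = a(1 - r^n)/(1 - r)
a = 3, r = 2, n = 8
S = 3(1 - 256)/-1 = 765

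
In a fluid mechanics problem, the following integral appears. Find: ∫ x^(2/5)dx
Power rule: ∫ x^(2/5) dx=x^(7/5)/(7/5)+C

Answer: (5/7)·x^(7/5)+C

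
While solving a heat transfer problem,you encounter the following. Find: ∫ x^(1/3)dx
Power rule: ∫ x^(1/3) dx = x^(4/3)/(4/3) + C

Answer: (3/4)·x^(4/3) + C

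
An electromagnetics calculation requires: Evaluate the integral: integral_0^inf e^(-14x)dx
integral_0^inf e^(-14x) dx = [-1/14 * e^(-14x)]_0^inf
= 0 - (-1/14) = 1/14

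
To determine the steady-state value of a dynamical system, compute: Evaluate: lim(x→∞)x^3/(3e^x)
Apply L'Hôpital 3 times (∞/∞ each time):
Eventually get 3!/(3e^x) → 0

Answer: 0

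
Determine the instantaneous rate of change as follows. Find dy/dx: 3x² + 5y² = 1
Differentiate: 6x + 10y·(dy/dx) = 0
dy/dx = -6x/(10y) = -(3/5)·(x/y)

Answer: dy/dx = -(3/5)·(x/y)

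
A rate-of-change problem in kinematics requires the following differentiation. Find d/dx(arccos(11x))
d/dx[arccos(u)]=-u'/√(1-u²), u=11x, u'=11

Answer: -11/√(1 - 121x²)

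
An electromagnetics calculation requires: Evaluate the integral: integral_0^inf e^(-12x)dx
integral_0^inf e^(-12x) dx=[-1/12 * e^(-12x)]_0^inf
=0 - (-1/12)=1/12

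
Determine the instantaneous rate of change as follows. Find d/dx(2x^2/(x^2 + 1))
Quotient rule: (f/g)' = (f'g - fg')/g²
f = 2x^2, f' = 4x
g = x^2 + 1, g' = 2x

Answer: (4x·(x^2 + 1) - 4x^3)/(x^2 + 1)²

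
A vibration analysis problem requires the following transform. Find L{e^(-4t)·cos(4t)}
First shifting: L{e^(at)f(t)} = F(s-a)
L{cos(4t)} = s/(s² + 16)
Shift: (s + 4)/((s + 4)² + 16)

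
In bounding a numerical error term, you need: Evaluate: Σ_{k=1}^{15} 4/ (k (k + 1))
Partial fractions: 4/(k(k + 1))=4/k - 4/(k + 1)
Telescoping sum: 4(1 - 1/16)=4·15/16

Answer: 15/4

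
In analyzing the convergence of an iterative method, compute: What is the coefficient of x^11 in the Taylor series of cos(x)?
cos(x) has only even powers. Coefficient of x^11=0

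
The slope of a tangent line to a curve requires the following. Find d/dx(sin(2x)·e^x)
Product rule: (fg)' = f'g+fg'
f = sin(2x), f' = 2·cos(2x)
g = e^x, g' = e^x

Answer: 2·cos(2x)·e^x+sin(2x)·e^x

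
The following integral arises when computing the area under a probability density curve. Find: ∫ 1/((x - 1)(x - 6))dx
Partial fractions: 1/((x-1)(x-6)) = A/(x-1)+B/(x-6)
A = -1/5, B = 1/5
∫ [-1/5· 1/(x-1)+1/5· 1/(x-6)] dx
= (1/5)[ln|x-6| - ln|x-1|]+C

Answer: (1/5)·ln|(x-6)/(x-1)|+C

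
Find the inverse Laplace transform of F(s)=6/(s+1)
L^(-1){6/(s-a)}=c·e^(at)
Here a=-1, c=6

Answer: 6e^(-t)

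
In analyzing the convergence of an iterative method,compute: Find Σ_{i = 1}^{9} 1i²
= 1·n(n+1)(2n+1)/6 = 1·9·10·19/6 = 285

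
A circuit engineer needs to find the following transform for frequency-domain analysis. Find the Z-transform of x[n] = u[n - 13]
Using the time-shift property: Z{u[n-13]} = z^(-13)*z/(z-1)
= z^(-12)/(z-1)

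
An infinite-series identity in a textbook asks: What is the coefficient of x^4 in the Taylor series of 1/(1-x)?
1/(1-x)=Σ x^n for |x|<1
All coefficients are 1

Answer: 1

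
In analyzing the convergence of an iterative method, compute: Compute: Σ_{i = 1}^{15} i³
Using formula: Σ i^3=[n(n + 1)/2]²=[15·16/2]²=14400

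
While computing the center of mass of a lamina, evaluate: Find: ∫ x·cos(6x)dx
By parts: u = x, dv = cos(6x) dx
du = dx, v = sin(6x)/6
= x·sin(6x)/6 + cos(6x)/6² + C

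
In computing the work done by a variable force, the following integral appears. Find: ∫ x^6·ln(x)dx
By parts: u=ln(x), dv=x^6 dx
du=1/x dx, v=x^7/7
=x^7·ln(x)/7 - ∫ x^6/7 dx
=x^7·ln(x)/7 - x^7/49+C

Answer: x^7(ln(x)/7-1/49)+C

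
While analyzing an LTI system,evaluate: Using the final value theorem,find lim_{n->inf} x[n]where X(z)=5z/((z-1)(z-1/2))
Final value theorem: lim x[n]=lim_{z->1} (z-1)*X(z)
(z-1)*X(z)=5z/(z-1/2)
As z->1: 5/(1-1/2)=5/(1/2)=10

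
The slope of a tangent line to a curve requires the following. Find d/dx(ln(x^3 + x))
Chain rule: d/dx[ln(u)]=u'/u where u=x^3 + x
u'=3x^2 + 1

Answer: (3x^2 + 1)/(x^3 + x)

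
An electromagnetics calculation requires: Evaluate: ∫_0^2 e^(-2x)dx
Antiderivative: (1/(-2))e^(-2x)
Evaluate: (1/(-2))(e^-4 - 1)

Answer: (e^-4 - 1)/(-2)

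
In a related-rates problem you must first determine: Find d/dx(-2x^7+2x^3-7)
Power rule: d/dx(ax^n)=n·a·x^(n-1)
Term by term: -14·x^6+6·x^2

Answer: -14x^6+6x^2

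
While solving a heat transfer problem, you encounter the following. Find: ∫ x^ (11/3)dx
Power rule: ∫ x^(11/3) dx=x^(14/3)/(14/3) + C

Answer: (3/14)·x^(14/3) + C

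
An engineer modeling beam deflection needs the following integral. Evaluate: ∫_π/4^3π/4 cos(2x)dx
Antiderivative: sin(2x)/2
Evaluate at bounds: [sin(2·3π/4)/2] - [sin(2·π/4)/2]
= ((-1) - (1))/2 = -1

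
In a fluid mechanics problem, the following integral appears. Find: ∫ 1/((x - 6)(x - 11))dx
Partial fractions: 1/((x-6)(x-11))=A/(x-6)+B/(x-11)
A=-1/5, B=1/5
∫ [-1/5· 1/(x-6)+1/5· 1/(x-11)] dx
=(1/5)[ln|x-11| - ln|x-6|]+C

Answer: (1/5)·ln|(x-11)/(x-6)|+C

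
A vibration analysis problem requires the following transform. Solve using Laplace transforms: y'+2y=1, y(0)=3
Take L of both sides: sY(s)-3+2Y(s)=1/s
Y(s)(s+2)=1/s+3
Y(s)=1/(s(s+2))+3/(s+2)
Partial fractions: 1/(s(s+2))=(1/2)/s - (1/2)/(s+2)
So Y(s)=(1/2)/s+(5/2)/(s+2)
Inverse transform (L^(-1){1/s}=1, L^(-1){1/(s+2)}=e^(-2t)):

Answer: y(t)=1/2+(5/2)·e^(-2t)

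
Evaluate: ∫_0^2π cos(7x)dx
Antiderivative: sin(7x)/7
Evaluate at bounds: [sin(7·2π)/7] - [sin(7·0)/7]
= ((0) - (0))/7 = 0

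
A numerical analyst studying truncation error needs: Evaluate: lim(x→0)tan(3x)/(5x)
tan(u) ≈ u for small u:
tan(3x)/(5x) ≈ 3x/(5x) = 3/5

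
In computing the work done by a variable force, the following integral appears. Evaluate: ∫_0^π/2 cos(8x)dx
Antiderivative: sin(8x)/8
Evaluate at bounds: [sin(8·π/2)/8] - [sin(8·0)/8]
=((0) - (0))/8=0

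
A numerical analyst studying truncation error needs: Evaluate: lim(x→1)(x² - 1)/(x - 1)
Factor: (x² - 1)=(x-1)(x + 1)
Cancel (x-1): lim(x→1) (x + 1)=2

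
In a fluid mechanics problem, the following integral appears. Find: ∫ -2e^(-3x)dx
Since d/dx[e^(-3x)] = -3e^(-3x), we get 2/3 e^(-3x) + C

Answer: (2/3)e^(-3x) + C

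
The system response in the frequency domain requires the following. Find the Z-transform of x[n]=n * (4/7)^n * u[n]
Using the property Z{n*a^n*u[n]}=az/(z-a)^2
With a=4/7: X(z)=(4/7)z/(z - 4/7)^2, |z| > 4/7

Answer: (4/7)z/(z - 4/7)^2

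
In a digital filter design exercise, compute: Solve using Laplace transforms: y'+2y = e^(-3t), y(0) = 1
Take L: sY - 1+2Y=1/(s+3)
Y(s+2)=1/(s+3)+1
Y=1/((s+3)(s+2))+1/(s+2)
Partial fractions: 1/((s+3)(s+2))=-1/(s+3)+1/(s+2)
So Y=-1/(s+3)+2/(s+2)
Inverse Laplace transform (L^(-1){1/(s+3)}=e^(-3t), L^(-1){1/(s+2)}=e^(-2t)):

Answer: y(t)=-1·e^(-3t)+2·e^(-2t)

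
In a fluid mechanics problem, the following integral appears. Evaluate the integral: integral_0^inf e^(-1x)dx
integral_0^inf e^(-1x) dx=[-1/1 * e^(-1x)]_0^inf
=0 - (-1/1)=1/1

Answer: 1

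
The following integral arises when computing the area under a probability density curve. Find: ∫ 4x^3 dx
Using power rule: ∫ 4x^3 dx = 4/4 x^4 + C = x^4 + C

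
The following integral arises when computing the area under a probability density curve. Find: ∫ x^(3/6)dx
Power rule: ∫ x^(1/2) dx = x^(3/2)/(3/2)+C

Answer: (2/3)·x^(3/2)+C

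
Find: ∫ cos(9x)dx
Using substitution u=9x: ∫ cos(u) du/9=sin(u)/9 + C

Answer: (1/9)sin(9x) + C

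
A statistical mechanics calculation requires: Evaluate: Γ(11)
Γ(n) = (n-1)! for positive integers
Γ(11) = 10! = 3628800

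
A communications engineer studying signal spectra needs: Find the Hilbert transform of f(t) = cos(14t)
The Hilbert transform shifts each frequency component by -pi/2.
H{cos(wt)}=sin(wt)
With w=14: H{cos(14t)}=sin(14t)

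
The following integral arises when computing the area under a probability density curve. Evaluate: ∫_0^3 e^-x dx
Antiderivative: -e^-x
Evaluate: -(e^-3-1)

Answer: (e^-3-1)/(-1)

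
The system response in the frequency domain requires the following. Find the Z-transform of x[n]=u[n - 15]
Using the time-shift property: Z{u[n-15]} = z^(-15) * z/(z-1)
= z^(-14)/(z-1)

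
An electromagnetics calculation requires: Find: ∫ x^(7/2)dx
Power rule: ∫ x^(7/2) dx = x^(9/2)/(9/2)+C

Answer: (2/9)·x^(9/2)+C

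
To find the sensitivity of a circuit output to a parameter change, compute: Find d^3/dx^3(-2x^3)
Apply power rule 3 times:
d^1: -6x^2
d^2: -12x
d^3: -12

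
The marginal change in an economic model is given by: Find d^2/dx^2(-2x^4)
Apply power rule 2 times:
d^1: -8x^3
d^2: -24x^2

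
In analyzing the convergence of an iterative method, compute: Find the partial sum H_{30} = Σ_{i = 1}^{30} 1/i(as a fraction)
H_30 = 1 + 1/2 + 1/3 + ... + 1/30
= 9304682830147/2329089562800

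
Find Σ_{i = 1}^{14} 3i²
= 3·n(n+1)(2n+1)/6 = 3·14·15·29/6 = 3045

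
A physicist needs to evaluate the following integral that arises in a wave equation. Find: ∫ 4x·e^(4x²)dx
Let u=4x², du=8x dx
∫ (1/2)e^u du=e^u/2 + C

Answer: e^(4x²)/2 + C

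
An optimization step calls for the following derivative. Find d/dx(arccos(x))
d/dx[arccos(u)]=-u'/√(1-u²), u=x, u'=1

Answer: -1/√(1-x²)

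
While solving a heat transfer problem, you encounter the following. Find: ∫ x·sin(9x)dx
By parts: u=x, dv=sin(9x) dx
du=dx, v=-cos(9x)/9
=-x·cos(9x)/9+sin(9x)/9²+C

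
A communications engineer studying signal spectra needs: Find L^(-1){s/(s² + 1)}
L^(-1){s/(s² + w²)} = cos(wt)
Here w = 1

Answer: cos(t)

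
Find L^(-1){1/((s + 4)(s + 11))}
Partial fractions: 1/((s + 4)(s + 11)) = A/(s + 4) + B/(s + 11)
Cover-up: A = 1/(s + 11)|_{s = -4} = 1/7; B = 1/(s + 4)|_{s = -11} = -1/7
L^(-1) = (1/7)e^(-4t) - (1/7)e^(-11t)

Answer: (1/7)(e^(-4t) - e^(-11t))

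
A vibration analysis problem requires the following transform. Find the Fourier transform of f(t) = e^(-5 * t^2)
The Fourier transform of a Gaussian e^(-a*t^2) is sqrt(pi/a)*e^(-omega^2/(4a)).
With a=5: F(omega)=sqrt(pi/5)*e^(-omega^2/20)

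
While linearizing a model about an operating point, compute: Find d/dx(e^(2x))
Chain rule: d/dx[e^u] = e^u · u' where u = 2x
u' = 2

Answer: 2·e^(2x)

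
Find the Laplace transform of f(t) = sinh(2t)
L{sinh(at)} = a/(s²-a²)
L{sinh(2t)} = 2/(s²-4)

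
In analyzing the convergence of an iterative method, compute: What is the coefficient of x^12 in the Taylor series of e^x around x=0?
Taylor series of e^x = Σ x^n/n!
Coefficient of x^12 = 1/12! = 1/479001600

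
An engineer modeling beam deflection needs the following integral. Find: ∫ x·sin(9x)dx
By parts: u=x, dv=sin(9x) dx
du=dx, v=-cos(9x)/9
=-x·cos(9x)/9+sin(9x)/9²+C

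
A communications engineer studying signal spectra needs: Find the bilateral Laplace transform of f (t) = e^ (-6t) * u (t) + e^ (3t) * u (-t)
For e^(-6t) * u(t): L=1/(s + 6), Re(s) > -6
For e^(3t) * u(-t): L=-1/(s-3), Re(s) < 3
Combined: F(s)=1/(s + 6) - 1/(s-3), -6 < Re(s) < 3

Answer: 1/(s + 6) - 1/(s-3), ROC: -6 < Re(s) < 3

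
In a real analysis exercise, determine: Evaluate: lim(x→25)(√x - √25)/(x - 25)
Multiply by conjugate (√x+√25)/(√x+√25):
= (x - 25)/((x - 25)(√x+√25)) = 1/(√x+√25)
As x → 25: 1/(2√25)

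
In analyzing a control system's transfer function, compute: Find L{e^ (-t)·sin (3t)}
First shifting: L{e^(at)f(t)} = F(s-a)
L{sin(3t)} = 3/(s²+9)
Shift: 3/((s+1)²+9)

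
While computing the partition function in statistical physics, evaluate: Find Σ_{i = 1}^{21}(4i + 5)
= 4·Σ i + 5·21 = 4·231 + 105 = 1029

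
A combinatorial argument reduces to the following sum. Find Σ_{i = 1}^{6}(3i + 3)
=3·Σ i + 3·6=3·21 + 18=81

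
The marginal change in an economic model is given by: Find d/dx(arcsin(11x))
d/dx[arcsin(u)]=u'/√(1-u²), u=11x, u'=11

Answer: 11/√(1-121x²)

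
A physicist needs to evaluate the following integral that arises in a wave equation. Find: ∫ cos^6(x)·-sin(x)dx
Let u = cos(x), du = -sin(x) dx
∫ u^6 du = u^7/7+C

Answer: cos^7(x)/7+C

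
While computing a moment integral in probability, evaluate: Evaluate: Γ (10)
Γ(n) = (n-1)! for positive integers
Γ(10) = 9! = 362880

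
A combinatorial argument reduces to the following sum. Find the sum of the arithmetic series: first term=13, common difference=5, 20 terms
Last term: a_n = 13+(20-1)·5 = 108
Sum = n(a_1+a_n)/2 = 20(13+108)/2 = 1210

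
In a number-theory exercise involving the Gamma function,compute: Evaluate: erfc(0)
erfc(x) = 1 - erf(x); erfc(0) = 1 - erf(0) = 1-0 = 1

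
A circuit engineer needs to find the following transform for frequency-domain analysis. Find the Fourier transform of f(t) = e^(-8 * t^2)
The Fourier transform of a Gaussian e^(-a*t^2) is sqrt(pi/a)*e^(-omega^2/(4a)).
With a = 8: F(omega) = sqrt(pi/8)*e^(-omega^2/32)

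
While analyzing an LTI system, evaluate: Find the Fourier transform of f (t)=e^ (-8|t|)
Using the standard pair: F{e^(-a|t|)} = 2a/(a^2+omega^2)
With a = 8: F(omega) = 16/(64+omega^2)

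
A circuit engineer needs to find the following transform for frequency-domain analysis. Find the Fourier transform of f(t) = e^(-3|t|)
Using the standard pair: F{e^(-a|t|)} = 2a/(a^2 + omega^2)
With a = 3: F(omega) = 6/(9 + omega^2)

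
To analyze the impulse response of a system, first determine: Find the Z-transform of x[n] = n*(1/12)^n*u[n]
Using the property Z{n*a^n*u[n]}=az/(z-a)^2
With a=1/12: X(z)=(1/12)z/(z - 1/12)^2, |z| > 1/12

Answer: (1/12)z/(z - 1/12)^2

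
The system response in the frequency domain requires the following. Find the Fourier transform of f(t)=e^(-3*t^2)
The Fourier transform of a Gaussian e^(-a * t^2) is sqrt(pi/a) * e^(-omega^2/(4a)).
With a=3: F(omega)=sqrt(pi/3) * e^(-omega^2/12)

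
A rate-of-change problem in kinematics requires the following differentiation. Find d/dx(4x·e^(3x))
Product rule: (fg)' = f'g + fg'
f = 4x, f' = 4
g = e^(3x), g' = 3·e^(3x)

Answer: 4·e^(3x) + 12x·e^(3x)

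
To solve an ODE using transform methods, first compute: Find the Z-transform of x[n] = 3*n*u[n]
Z{n*u[n]} = z/(z-1)^2
By linearity: Z{3*n*u[n]} = 3z/(z-1)^2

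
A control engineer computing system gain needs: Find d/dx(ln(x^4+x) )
Chain rule: d/dx[ln(u)] = u'/u where u = x^4+x
u' = 4x^3+1

Answer: (4x^3+1)/(x^4+x)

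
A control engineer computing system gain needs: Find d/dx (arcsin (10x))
d/dx[arcsin(u)]=u'/√(1-u²), u=10x, u'=10

Answer: 10/√(1 - 100x²)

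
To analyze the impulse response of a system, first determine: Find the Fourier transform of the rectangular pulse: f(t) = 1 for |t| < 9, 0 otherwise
F(omega) = integral from -9 to 9 of e^(-j * omega * t) dt
= 2 * sin(9 * omega)/omega = 18 * sinc(9 * omega/pi)

Answer: 2 * sin(9 * omega)/omega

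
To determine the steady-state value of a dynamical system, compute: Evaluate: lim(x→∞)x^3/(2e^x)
Apply L'Hôpital 3 times (∞/∞ each time):
Eventually get 3!/(2e^x) → 0

Answer: 0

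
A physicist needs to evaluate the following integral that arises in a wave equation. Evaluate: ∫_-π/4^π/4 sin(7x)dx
Antiderivative: -cos(7x)/7
Evaluate at bounds: [-cos(7·π/4)/7] - [-cos(7·-π/4)/7]
=(-(√2/2) + (√2/2))/7=0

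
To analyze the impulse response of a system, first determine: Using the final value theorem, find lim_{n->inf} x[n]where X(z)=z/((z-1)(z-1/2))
Final value theorem: lim x[n] = lim_{z->1} (z-1)*X(z)
(z-1)*X(z) = z/(z-1/2)
As z->1: 1/(1 - 1/2) = 1/(1/2) = 2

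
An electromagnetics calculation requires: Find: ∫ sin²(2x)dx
Using identity sin²(u) = (1 - cos(2u))/2:
∫ (1 - cos(4x))/2 dx = x/2 - sin(4x)/8 + C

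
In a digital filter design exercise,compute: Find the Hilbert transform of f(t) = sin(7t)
The Hilbert transform shifts each frequency component by -pi/2.
H{sin(wt)} = -cos(wt)
With w = 7: H{sin(7t)} = -cos(7t)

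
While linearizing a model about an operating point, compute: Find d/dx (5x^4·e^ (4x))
Product rule: (fg)' = f'g + fg'
f = 5x^4, f' = 20x^3
g = e^(4x), g' = 4·e^(4x)

Answer: 20x^3·e^(4x) + 20x^4·e^(4x)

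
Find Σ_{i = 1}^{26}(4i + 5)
= 4·Σ i+5·26 = 4·351+130 = 1534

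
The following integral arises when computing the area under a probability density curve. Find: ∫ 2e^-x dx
Since d/dx[e^-x] = - e^-x, we get -2e^-x + C

Answer: -2e^-x + C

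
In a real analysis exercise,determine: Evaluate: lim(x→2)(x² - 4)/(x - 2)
Factor: (x² - 4)=(x-2)(x+2)
Cancel (x-2): lim(x→2) (x+2)=4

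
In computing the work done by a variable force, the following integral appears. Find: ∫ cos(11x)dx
Using substitution u=11x: ∫ cos(u) du/11=sin(u)/11+C

Answer: (1/11)sin(11x)+C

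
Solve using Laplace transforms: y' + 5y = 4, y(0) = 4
Take L of both sides: sY(s)-4+5Y(s)=4/s
Y(s)(s+5)=4/s+4
Y(s)=4/(s(s+5))+4/(s+5)
Partial fractions: 4/(s(s+5))=(4/5)/s - (4/5)/(s+5)
So Y(s)=(4/5)/s+(16/5)/(s+5)
Inverse transform (L^(-1){1/s}=1, L^(-1){1/(s+5)}=e^(-5t)):

Answer: y(t)=4/5+(16/5)·e^(-5t)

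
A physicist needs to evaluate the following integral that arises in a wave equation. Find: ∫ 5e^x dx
Since d/dx[e^x]=+ e^x, we get 5e^x + C

Answer: 5e^x + C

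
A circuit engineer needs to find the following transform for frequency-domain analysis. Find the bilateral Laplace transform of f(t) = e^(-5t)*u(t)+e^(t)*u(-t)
For e^(-5t) * u(t): L=1/(s + 5), Re(s) > -5
For e^(t) * u(-t): L=-1/(s-1), Re(s) < 1
Combined: F(s)=1/(s + 5) - 1/(s-1), -5 < Re(s) < 1

Answer: 1/(s + 5) - 1/(s-1), ROC: -5 < Re(s) < 1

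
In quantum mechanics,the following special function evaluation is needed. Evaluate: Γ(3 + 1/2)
Γ(n + 1/2)=(2n)!√π/(4^n·n!)
=720√π/(64·6)=(15/8)·√π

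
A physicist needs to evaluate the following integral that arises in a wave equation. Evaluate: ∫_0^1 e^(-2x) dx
Antiderivative: (1/(-2))e^(-2x)
Evaluate: (1/(-2))(e^-2 - 1)

Answer: (e^-2 - 1)/(-2)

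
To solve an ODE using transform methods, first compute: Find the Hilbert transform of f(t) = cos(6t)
The Hilbert transform shifts each frequency component by -pi/2.
H{cos(wt)} = sin(wt)
With w = 6: H{cos(6t)} = sin(6t)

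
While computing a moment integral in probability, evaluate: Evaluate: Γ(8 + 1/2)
Γ(n + 1/2) = (2n)!√π/(4^n·n!)
= 20922789888000√π/(65536·40320) = (2027025/256)·√π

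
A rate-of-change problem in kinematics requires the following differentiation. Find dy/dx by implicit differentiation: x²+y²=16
Differentiate both sides: 2x+2y·(dy/dx) = 0
Solve: dy/dx = -2x/(2y) = -x/y

Answer: dy/dx = -x/y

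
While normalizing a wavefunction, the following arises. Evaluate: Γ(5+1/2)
Γ(n + 1/2)=(2n)!√π/(4^n·n!)
=3628800√π/(1024·120)=(945/32)·√π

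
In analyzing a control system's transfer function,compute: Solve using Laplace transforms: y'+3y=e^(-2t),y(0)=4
Take L: sY - 4+3Y = 1/(s+2)
Y(s+3) = 1/(s+2)+4
Y = 1/((s+2)(s+3))+4/(s+3)
Partial fractions: 1/((s+2)(s+3)) = 1/(s+2)-1/(s+3)
So Y = 1/(s+2)+3/(s+3)
Inverse Laplace transform (L^(-1){1/(s+2)} = e^(-2t), L^(-1){1/(s+3)} = e^(-3t)):

Answer: y(t) = 1·e^(-2t)+3·e^(-3t)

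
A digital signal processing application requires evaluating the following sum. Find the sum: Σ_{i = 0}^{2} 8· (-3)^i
Geometric series: S = a(1 - r^n)/(1 - r)
a = 8, r = -3, n = 3
S = 8(1 + 27)/4 = 56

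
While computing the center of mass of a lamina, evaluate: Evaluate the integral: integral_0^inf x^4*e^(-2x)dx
This is a Gamma integral. Substitute u = 2x (du = 2 dx):
integral_0^inf x^4*e^(-2x) dx = (1/2^5) integral_0^inf u^4*e^(-u) du
= Gamma(5)/2^5 = 4!/2^5 = 24/32

Answer: 3/4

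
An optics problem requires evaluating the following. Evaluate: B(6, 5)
B(x,y)=Γ(x)Γ(y)/Γ(x+y)=(x-1)!(y-1)!/(x+y-1)!
B(6,5)=5!·4!/10!=1/1260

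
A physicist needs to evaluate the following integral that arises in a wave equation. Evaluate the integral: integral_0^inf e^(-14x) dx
integral_0^inf e^(-14x) dx=[-1/14 * e^(-14x)]_0^inf
=0 - (-1/14)=1/14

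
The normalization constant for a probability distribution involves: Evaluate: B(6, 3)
B(x,y)=Γ(x)Γ(y)/Γ(x+y)=(x-1)!(y-1)!/(x+y-1)!
B(6,3)=5!·2!/8!=1/168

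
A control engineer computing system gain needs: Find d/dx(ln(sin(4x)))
Chain rule: d/dx[ln(u)] = u'/u where u = sin(4x)
u' = 4cos(4x)

Answer: (4cos(4x))/(sin(4x))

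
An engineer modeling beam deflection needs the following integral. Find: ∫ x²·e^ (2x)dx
Integration by parts twice:
First: u = x², dv = e^(2x) dx => x²e^(2x)/2 - (2/2)∫ xe^(2x) dx
Second (∫ xe^(2x) dx): xe^(2x)/2 - e^(2x)/4
Combining: e^(2x)(x²/2-2x/4+2/8)+C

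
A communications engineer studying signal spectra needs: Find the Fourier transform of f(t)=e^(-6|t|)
Using the standard pair: F{e^(-a|t|)}=2a/(a^2+omega^2)
With a=6: F(omega)=12/(36+omega^2)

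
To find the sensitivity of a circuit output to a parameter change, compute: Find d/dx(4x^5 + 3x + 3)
Power rule: d/dx(ax^n)=n·a·x^(n-1)
Term by term: 20·x^4 + 3

Answer: 20x^4 + 3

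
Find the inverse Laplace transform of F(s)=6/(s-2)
L^(-1){6/(s-a)} = c·e^(at)
Here a = 2, c = 6

Answer: 6e^(2t)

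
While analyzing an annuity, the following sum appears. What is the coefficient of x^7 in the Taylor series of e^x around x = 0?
Taylor series of e^x=Σ x^n/n!
Coefficient of x^7=1/7!=1/5040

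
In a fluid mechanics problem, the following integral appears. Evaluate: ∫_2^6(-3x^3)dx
Step 1: Find antiderivative F(x) = (-3/4)x^4
Step 2: F(6) - F(2) = -972 - (-12) = -960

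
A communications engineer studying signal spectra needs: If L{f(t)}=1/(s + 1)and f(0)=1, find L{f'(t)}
L{f'(t)}=s·F(s) - f(0)=s/(s+1)-1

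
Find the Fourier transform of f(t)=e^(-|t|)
Using the standard pair: F{e^(-a|t|)}=2a/(a^2 + omega^2)
With a=1: F(omega)=2/(1 + omega^2)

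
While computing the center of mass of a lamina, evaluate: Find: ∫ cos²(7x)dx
Using identity cos²(u) = (1 + cos(2u))/2:
∫ (1 + cos(14x))/2 dx = x/2 + sin(14x)/28 + C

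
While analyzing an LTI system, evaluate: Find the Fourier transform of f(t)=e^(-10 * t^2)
The Fourier transform of a Gaussian e^(-a * t^2) is sqrt(pi/a) * e^(-omega^2/(4a)).
With a = 10: F(omega) = sqrt(pi/10) * e^(-omega^2/40)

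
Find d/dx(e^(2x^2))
Chain rule: d/dx[e^u] = e^u · u' where u = 2x^2
u' = 4x

Answer: 4x·e^(2x^2)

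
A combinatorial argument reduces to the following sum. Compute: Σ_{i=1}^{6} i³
Using formula: Σ i^3=[n(n + 1)/2]²=[6·7/2]²=441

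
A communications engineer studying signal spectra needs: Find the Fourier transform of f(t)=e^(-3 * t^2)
The Fourier transform of a Gaussian e^(-a*t^2) is sqrt(pi/a)*e^(-omega^2/(4a)).
With a = 3: F(omega) = sqrt(pi/3)*e^(-omega^2/12)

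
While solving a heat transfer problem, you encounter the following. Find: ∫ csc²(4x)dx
Since d/dx[-cot(4x)]=4csc²(4x), integral=-cot(4x)/4+C

Answer: (-1/4)cot(4x)+C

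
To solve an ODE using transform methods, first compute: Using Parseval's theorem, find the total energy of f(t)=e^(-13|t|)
Parseval's theorem: E=integral |f(t)|^2 dt=(1/2pi) integral |F(omega)|^2 domega
E=integral_{-inf}^{inf} e^(-26|t|) dt=2*integral_0^inf e^(-26t) dt=2/(2*13)=1/13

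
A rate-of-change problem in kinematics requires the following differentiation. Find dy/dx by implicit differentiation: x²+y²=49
Differentiate both sides: 2x + 2y·(dy/dx) = 0
Solve: dy/dx = -2x/(2y) = -x/y

Answer: dy/dx = -x/y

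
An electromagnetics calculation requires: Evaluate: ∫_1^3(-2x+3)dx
Step 1: Find antiderivative F(x) = -x^2 + 3x
Step 2: F(3) - F(1) = 0 - (2) = -2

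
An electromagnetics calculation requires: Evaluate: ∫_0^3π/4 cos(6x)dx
Antiderivative: sin(6x)/6
Evaluate at bounds: [sin(6·3π/4)/6] - [sin(6·0)/6]
= ((1) - (0))/6 = 1/6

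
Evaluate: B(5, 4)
B(x,y)=Γ(x)Γ(y)/Γ(x+y)=(x-1)!(y-1)!/(x+y-1)!
B(5,4)=4!·3!/8!=1/280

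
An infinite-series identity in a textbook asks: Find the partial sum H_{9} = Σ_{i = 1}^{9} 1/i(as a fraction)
H_9 = 1 + 1/2 + 1/3 + ... + 1/9
= 7129/2520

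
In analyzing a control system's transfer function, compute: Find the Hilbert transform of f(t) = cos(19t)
The Hilbert transform shifts each frequency component by -pi/2.
H{cos(wt)}=sin(wt)
With w=19: H{cos(19t)}=sin(19t)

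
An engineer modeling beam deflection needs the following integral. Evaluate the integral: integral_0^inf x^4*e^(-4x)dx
This is a Gamma integral. Substitute u = 4x (du = 4 dx):
integral_0^inf x^4*e^(-4x) dx = (1/4^5) integral_0^inf u^4*e^(-u) du
= Gamma(5)/4^5 = 4!/4^5 = 24/1024

Answer: 3/128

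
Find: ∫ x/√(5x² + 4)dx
Let u=5x²+4, du=10x dx
∫ (1/10)·u^(-1/2) du=√u/5+C

Answer: √(5x²+4)/5+C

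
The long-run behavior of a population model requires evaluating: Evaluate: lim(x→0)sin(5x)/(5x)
L'Hôpital (0/0): lim 5cos(5x)/5=5/5

Answer: 1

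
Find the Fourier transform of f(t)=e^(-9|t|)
Using the standard pair: F{e^(-a|t|)} = 2a/(a^2+omega^2)
With a = 9: F(omega) = 18/(81+omega^2)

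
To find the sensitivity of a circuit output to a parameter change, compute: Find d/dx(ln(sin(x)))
Chain rule: d/dx[ln(u)] = u'/u where u = sin(x)
u' = cos(x)

Answer: (cos(x))/(sin(x))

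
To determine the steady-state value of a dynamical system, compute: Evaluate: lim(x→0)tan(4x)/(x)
tan(u) ≈ u for small u:
tan(4x)/(x) ≈ 4x/(x) = 4/1

Answer: 4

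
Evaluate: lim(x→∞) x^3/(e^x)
Apply L'Hôpital 3 times (∞/∞ each time):
Eventually get 3!/(e^x) → 0

Answer: 0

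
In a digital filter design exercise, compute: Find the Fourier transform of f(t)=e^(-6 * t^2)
The Fourier transform of a Gaussian e^(-a*t^2) is sqrt(pi/a)*e^(-omega^2/(4a)).
With a = 6: F(omega) = sqrt(pi/6)*e^(-omega^2/24)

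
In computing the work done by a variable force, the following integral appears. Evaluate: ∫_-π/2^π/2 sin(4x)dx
Antiderivative: -cos(4x)/4
Evaluate at bounds: [-cos(4·π/2)/4] - [-cos(4·-π/2)/4]
=(-(1)+(1))/4=0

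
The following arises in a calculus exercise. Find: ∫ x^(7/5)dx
Power rule: ∫ x^(7/5) dx=x^(12/5)/(12/5) + C

Answer: (5/12)·x^(12/5) + C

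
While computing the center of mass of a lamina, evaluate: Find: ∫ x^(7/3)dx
Power rule: ∫ x^(7/3) dx=x^(10/3)/(10/3) + C

Answer: (3/10)·x^(10/3) + C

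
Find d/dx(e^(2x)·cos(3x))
Product rule: (fg)' = f'g + fg'
f = e^(2x), f' = 2·e^(2x)
g = cos(3x), g' = -3·sin(3x)

Answer: 2·e^(2x)·cos(3x) - 3·e^(2x)·sin(3x)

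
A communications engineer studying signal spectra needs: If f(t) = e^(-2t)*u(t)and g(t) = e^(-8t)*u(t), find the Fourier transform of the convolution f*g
By the convolution theorem: F{f * g} = F(omega) * G(omega)
F(omega) = 1/(2 + j * omega), G(omega) = 1/(8 + j * omega)
F{f * g} = 1/((2 + j * omega)(8 + j * omega))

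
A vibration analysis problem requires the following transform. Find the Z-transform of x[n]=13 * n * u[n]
Z{n * u[n]}=z/(z-1)^2
By linearity: Z{13 * n * u[n]}=13z/(z-1)^2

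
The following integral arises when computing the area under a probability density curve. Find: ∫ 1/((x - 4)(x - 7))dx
Partial fractions: 1/((x-4)(x-7))=A/(x-4)+B/(x-7)
A=-1/3, B=1/3
∫ [-1/3· 1/(x-4)+1/3· 1/(x-7)] dx
=(1/3)[ln|x-7| - ln|x-4|]+C

Answer: (1/3)·ln|(x-7)/(x-4)|+C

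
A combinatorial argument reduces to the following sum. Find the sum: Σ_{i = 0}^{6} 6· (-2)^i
Geometric series: S = a(1 - r^n)/(1 - r)
a = 6, r = -2, n = 7
S = 6(1+128)/3 = 258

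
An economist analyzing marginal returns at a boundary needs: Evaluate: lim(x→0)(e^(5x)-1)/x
L'Hôpital (0/0): lim 5e^(5x)/1 = 5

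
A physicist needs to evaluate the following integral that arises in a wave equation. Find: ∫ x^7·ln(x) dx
By parts: u=ln(x), dv=x^7 dx
du=1/x dx, v=x^8/8
=x^8·ln(x)/8 - ∫ x^7/8 dx
=x^8·ln(x)/8 - x^8/64 + C

Answer: x^8(ln(x)/8 - 1/64) + C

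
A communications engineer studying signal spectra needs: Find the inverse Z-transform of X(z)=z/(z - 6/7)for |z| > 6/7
Standard pair: z/(z-a) <-> a^n*u[n] for causal signals
With a=6/7: x[n]=(6/7)^n*u[n]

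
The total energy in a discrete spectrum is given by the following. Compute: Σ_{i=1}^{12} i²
Using formula: Σ i^2 = n(n+1)(2n+1)/6 = 12·13·25/6 = 650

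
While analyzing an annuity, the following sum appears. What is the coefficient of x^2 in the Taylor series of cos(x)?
cos(x) = Σ (-1)^k x^(2k)/(2k)!
For x^2: (-1)^1/2! = -1/2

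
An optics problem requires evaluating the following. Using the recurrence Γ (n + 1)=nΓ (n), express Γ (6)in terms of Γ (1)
Γ(6)=5Γ(5)=5·4Γ(4)=...=5!·Γ(1)=120·Γ(1)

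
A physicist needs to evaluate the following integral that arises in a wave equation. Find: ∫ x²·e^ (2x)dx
Integration by parts twice:
First: u = x², dv = e^(2x) dx => x²e^(2x)/2 - (2/2)∫ xe^(2x) dx
Second (∫ xe^(2x) dx): xe^(2x)/2 - e^(2x)/4
Combining: e^(2x)(x²/2-2x/4+2/8)+C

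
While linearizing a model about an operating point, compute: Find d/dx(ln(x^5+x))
Chain rule: d/dx[ln(u)] = u'/u where u = x^5 + x
u' = 5x^4 + 1

Answer: (5x^4 + 1)/(x^5 + x)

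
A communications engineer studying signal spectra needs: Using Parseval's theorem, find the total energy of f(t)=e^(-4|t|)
Parseval's theorem: E = integral |f(t)|^2 dt = (1/2pi) integral |F(omega)|^2 domega
E = integral_{-inf}^{inf} e^(-8|t|) dt = 2*integral_0^inf e^(-8t) dt = 2/(2*4) = 1/4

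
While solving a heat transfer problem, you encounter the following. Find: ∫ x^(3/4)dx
Power rule: ∫ x^(3/4) dx = x^(7/4)/(7/4)+C

Answer: (4/7)·x^(7/4)+C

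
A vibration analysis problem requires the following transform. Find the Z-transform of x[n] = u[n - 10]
Using the time-shift property: Z{u[n-10]} = z^(-10)*z/(z-1)
= z^(-9)/(z-1)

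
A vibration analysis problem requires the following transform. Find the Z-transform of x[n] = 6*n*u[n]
Z{n*u[n]}=z/(z-1)^2
By linearity: Z{6*n*u[n]}=6z/(z-1)^2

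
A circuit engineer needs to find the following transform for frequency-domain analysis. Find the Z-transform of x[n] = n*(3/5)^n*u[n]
Using the property Z{n * a^n * u[n]}=az/(z-a)^2
With a=3/5: X(z)=(3/5)z/(z - 3/5)^2, |z| > 3/5

Answer: (3/5)z/(z - 3/5)^2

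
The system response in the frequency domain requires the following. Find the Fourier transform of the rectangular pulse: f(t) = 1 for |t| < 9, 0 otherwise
F(omega) = integral from -9 to 9 of e^(-j*omega*t) dt
= 2*sin(9*omega)/omega = 18*sinc(9*omega/pi)

Answer: 2*sin(9*omega)/omega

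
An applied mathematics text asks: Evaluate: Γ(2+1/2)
Γ(n + 1/2) = (2n)!√π/(4^n·n!)
= 24√π/(16·2) = (3/4)·√π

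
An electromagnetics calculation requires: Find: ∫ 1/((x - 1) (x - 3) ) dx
Partial fractions: 1/((x-1)(x-3)) = A/(x-1)+B/(x-3)
A = -1/2, B = 1/2
∫ [-1/2· 1/(x-1)+1/2· 1/(x-3)] dx
= (1/2)[ln|x-3| - ln|x-1|]+C

Answer: (1/2)·ln|(x-3)/(x-1)|+C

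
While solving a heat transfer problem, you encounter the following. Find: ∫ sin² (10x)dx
Using identity sin²(u)=(1 - cos(2u))/2:
∫ (1 - cos(20x))/2 dx=x/2 - sin(20x)/40 + C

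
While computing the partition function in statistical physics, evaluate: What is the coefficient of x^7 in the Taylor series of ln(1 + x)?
ln(1 + x)=Σ (-1)^(n + 1) x^n/n
Coefficient of x^7=(-1)^8/7=1/7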